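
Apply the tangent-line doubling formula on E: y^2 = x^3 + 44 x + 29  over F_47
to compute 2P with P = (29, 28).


Doubling: s = (3 x1^2 + a) / (2 y1)
s = (3*29^2 + 44) / (2*28) mod 47 = 45
x3 = s^2 - 2 x1 mod 47 = 45^2 - 2*29 = 40
y3 = s (x1 - x3) - y1 mod 47 = 45 * (29 - 40) - 28 = 41

2P = (40, 41)


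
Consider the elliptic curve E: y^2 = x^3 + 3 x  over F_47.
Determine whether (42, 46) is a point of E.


Check whether y^2 = x^3 + 3 x + 0 (mod 47) for (x, y) = (42, 46).
LHS: y^2 = 46^2 mod 47 = 1
RHS: x^3 + 3 x + 0 = 42^3 + 3*42 + 0 mod 47 = 1
LHS = RHS

Yes, on the curve


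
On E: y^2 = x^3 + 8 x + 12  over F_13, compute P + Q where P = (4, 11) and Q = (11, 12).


P != Q, so use the chord formula.
s = (y2 - y1) / (x2 - x1) = (1) / (7) mod 13 = 2
x3 = s^2 - x1 - x2 mod 13 = 2^2 - 4 - 11 = 2
y3 = s (x1 - x3) - y1 mod 13 = 2 * (4 - 2) - 11 = 6

P + Q = (2, 6)


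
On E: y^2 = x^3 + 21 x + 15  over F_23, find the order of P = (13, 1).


Compute successive multiples of P until we hit O:
  1P = (13, 1)
  2P = (3, 17)
  3P = (16, 13)
  4P = (10, 11)
  5P = (6, 14)
  6P = (22, 19)
  7P = (15, 18)
  8P = (4, 18)
  ... (continuing to 23P)
  23P = O

ord(P) = 23


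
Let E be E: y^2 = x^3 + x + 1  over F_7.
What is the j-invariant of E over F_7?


Delta = -16(4 a^3 + 27 b^2) mod 7 = 1
-1728 * (4 a)^3 = -1728 * (4*1)^3 mod 7 = 1
j = 1 * 1^(-1) mod 7 = 1

j = 1 (mod 7)


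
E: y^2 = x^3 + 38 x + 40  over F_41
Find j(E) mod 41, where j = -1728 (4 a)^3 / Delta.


Delta = -16(4 a^3 + 27 b^2) mod 41 = 25
-1728 * (4 a)^3 = -1728 * (4*38)^3 mod 41 = 36
j = 36 * 25^(-1) mod 41 = 8

j = 8 (mod 41)


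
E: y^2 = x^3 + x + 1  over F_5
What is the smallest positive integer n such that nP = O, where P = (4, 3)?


Compute successive multiples of P until we hit O:
  1P = (4, 3)
  2P = (3, 1)
  3P = (2, 1)
  4P = (0, 1)
  5P = (0, 4)
  6P = (2, 4)
  7P = (3, 4)
  8P = (4, 2)
  ... (continuing to 9P)
  9P = O

ord(P) = 9


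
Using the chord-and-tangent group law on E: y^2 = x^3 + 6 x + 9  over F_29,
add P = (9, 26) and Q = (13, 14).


P != Q, so use the chord formula.
s = (y2 - y1) / (x2 - x1) = (17) / (4) mod 29 = 26
x3 = s^2 - x1 - x2 mod 29 = 26^2 - 9 - 13 = 16
y3 = s (x1 - x3) - y1 mod 29 = 26 * (9 - 16) - 26 = 24

P + Q = (16, 24)


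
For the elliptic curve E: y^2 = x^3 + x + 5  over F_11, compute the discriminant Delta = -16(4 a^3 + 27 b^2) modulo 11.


4 a^3 + 27 b^2 = 4*1^3 + 27*5^2 = 4 + 675 = 679
Delta = -16 * (679) = -10864
Delta mod 11 = 4

Delta = 4 (mod 11)


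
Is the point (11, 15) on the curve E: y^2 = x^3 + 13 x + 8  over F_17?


Check whether y^2 = x^3 + 13 x + 8 (mod 17) for (x, y) = (11, 15).
LHS: y^2 = 15^2 mod 17 = 4
RHS: x^3 + 13 x + 8 = 11^3 + 13*11 + 8 mod 17 = 3
LHS != RHS

No, not on the curve


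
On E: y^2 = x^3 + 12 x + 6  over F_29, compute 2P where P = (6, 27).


Doubling: s = (3 x1^2 + a) / (2 y1)
s = (3*6^2 + 12) / (2*27) mod 29 = 28
x3 = s^2 - 2 x1 mod 29 = 28^2 - 2*6 = 18
y3 = s (x1 - x3) - y1 mod 29 = 28 * (6 - 18) - 27 = 14

2P = (18, 14)


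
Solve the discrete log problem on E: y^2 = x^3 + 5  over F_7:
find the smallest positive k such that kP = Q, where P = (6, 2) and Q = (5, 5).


Enumerate multiples of P until we hit Q = (5, 5):
  1P = (6, 2)
  2P = (3, 2)
  3P = (5, 5)
Match found at i = 3.

k = 3


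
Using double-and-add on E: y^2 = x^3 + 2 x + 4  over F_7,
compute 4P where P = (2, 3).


k = 4 = 100_2 (binary, LSB first: 001)
Double-and-add from P = (2, 3):
  bit 0 = 0: acc unchanged = O
  bit 1 = 0: acc unchanged = O
  bit 2 = 1: acc = O + (2, 4) = (2, 4)

4P = (2, 4)


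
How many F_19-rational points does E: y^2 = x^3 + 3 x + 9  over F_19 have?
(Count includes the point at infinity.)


For each x in F_19, count y with y^2 = x^3 + 3 x + 9 mod 19:
  x = 0: RHS = 9, y in [3, 16]  -> 2 point(s)
  x = 2: RHS = 4, y in [2, 17]  -> 2 point(s)
  x = 3: RHS = 7, y in [8, 11]  -> 2 point(s)
  x = 4: RHS = 9, y in [3, 16]  -> 2 point(s)
  x = 5: RHS = 16, y in [4, 15]  -> 2 point(s)
  x = 9: RHS = 5, y in [9, 10]  -> 2 point(s)
  x = 11: RHS = 5, y in [9, 10]  -> 2 point(s)
  x = 12: RHS = 6, y in [5, 14]  -> 2 point(s)
  x = 15: RHS = 9, y in [3, 16]  -> 2 point(s)
  x = 16: RHS = 11, y in [7, 12]  -> 2 point(s)
  x = 18: RHS = 5, y in [9, 10]  -> 2 point(s)
Affine points: 22. Add the point at infinity: total = 23.

#E(F_19) = 23


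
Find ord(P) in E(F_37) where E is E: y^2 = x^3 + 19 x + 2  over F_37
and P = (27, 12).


Compute successive multiples of P until we hit O:
  1P = (27, 12)
  2P = (17, 13)
  3P = (3, 30)
  4P = (33, 11)
  5P = (13, 35)
  6P = (35, 17)
  7P = (28, 29)
  8P = (12, 21)
  ... (continuing to 24P)
  24P = O

ord(P) = 24


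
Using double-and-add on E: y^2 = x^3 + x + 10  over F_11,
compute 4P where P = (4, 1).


k = 4 = 100_2 (binary, LSB first: 001)
Double-and-add from P = (4, 1):
  bit 0 = 0: acc unchanged = O
  bit 1 = 0: acc unchanged = O
  bit 2 = 1: acc = O + (2, 8) = (2, 8)

4P = (2, 8)


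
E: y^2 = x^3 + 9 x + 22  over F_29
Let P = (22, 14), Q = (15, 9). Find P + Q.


P != Q, so use the chord formula.
s = (y2 - y1) / (x2 - x1) = (24) / (22) mod 29 = 9
x3 = s^2 - x1 - x2 mod 29 = 9^2 - 22 - 15 = 15
y3 = s (x1 - x3) - y1 mod 29 = 9 * (22 - 15) - 14 = 20

P + Q = (15, 20)


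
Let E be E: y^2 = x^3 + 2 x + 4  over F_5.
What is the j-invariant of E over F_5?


Delta = -16(4 a^3 + 27 b^2) mod 5 = 1
-1728 * (4 a)^3 = -1728 * (4*2)^3 mod 5 = 4
j = 4 * 1^(-1) mod 5 = 4

j = 4 (mod 5)


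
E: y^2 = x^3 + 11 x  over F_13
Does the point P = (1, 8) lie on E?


Check whether y^2 = x^3 + 11 x + 0 (mod 13) for (x, y) = (1, 8).
LHS: y^2 = 8^2 mod 13 = 12
RHS: x^3 + 11 x + 0 = 1^3 + 11*1 + 0 mod 13 = 12
LHS = RHS

Yes, on the curve


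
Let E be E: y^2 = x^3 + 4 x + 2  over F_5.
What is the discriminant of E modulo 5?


4 a^3 + 27 b^2 = 4*4^3 + 27*2^2 = 256 + 108 = 364
Delta = -16 * (364) = -5824
Delta mod 5 = 1

Delta = 1 (mod 5)


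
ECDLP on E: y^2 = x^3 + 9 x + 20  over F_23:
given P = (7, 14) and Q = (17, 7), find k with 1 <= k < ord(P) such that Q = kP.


Enumerate multiples of P until we hit Q = (17, 7):
  1P = (7, 14)
  2P = (10, 12)
  3P = (9, 18)
  4P = (11, 1)
  5P = (17, 7)
Match found at i = 5.

k = 5


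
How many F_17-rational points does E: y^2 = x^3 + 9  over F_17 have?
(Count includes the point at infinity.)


For each x in F_17, count y with y^2 = x^3 + 0 x + 9 mod 17:
  x = 0: RHS = 9, y in [3, 14]  -> 2 point(s)
  x = 2: RHS = 0, y in [0]  -> 1 point(s)
  x = 3: RHS = 2, y in [6, 11]  -> 2 point(s)
  x = 5: RHS = 15, y in [7, 10]  -> 2 point(s)
  x = 6: RHS = 4, y in [2, 15]  -> 2 point(s)
  x = 13: RHS = 13, y in [8, 9]  -> 2 point(s)
  x = 14: RHS = 16, y in [4, 13]  -> 2 point(s)
  x = 15: RHS = 1, y in [1, 16]  -> 2 point(s)
  x = 16: RHS = 8, y in [5, 12]  -> 2 point(s)
Affine points: 17. Add the point at infinity: total = 18.

#E(F_17) = 18


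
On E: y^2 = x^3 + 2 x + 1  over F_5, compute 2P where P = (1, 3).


Doubling: s = (3 x1^2 + a) / (2 y1)
s = (3*1^2 + 2) / (2*3) mod 5 = 0
x3 = s^2 - 2 x1 mod 5 = 0^2 - 2*1 = 3
y3 = s (x1 - x3) - y1 mod 5 = 0 * (1 - 3) - 3 = 2

2P = (3, 2)


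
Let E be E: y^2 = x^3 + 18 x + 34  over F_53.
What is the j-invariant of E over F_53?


Delta = -16(4 a^3 + 27 b^2) mod 53 = 5
-1728 * (4 a)^3 = -1728 * (4*18)^3 mod 53 = 38
j = 38 * 5^(-1) mod 53 = 50

j = 50 (mod 53)


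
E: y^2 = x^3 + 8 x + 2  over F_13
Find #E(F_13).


For each x in F_13, count y with y^2 = x^3 + 8 x + 2 mod 13:
  x = 2: RHS = 0, y in [0]  -> 1 point(s)
  x = 3: RHS = 1, y in [1, 12]  -> 2 point(s)
  x = 9: RHS = 10, y in [6, 7]  -> 2 point(s)
  x = 10: RHS = 3, y in [4, 9]  -> 2 point(s)
  x = 11: RHS = 4, y in [2, 11]  -> 2 point(s)
Affine points: 9. Add the point at infinity: total = 10.

#E(F_13) = 10


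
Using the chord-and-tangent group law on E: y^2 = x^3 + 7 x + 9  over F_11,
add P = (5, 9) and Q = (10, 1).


P != Q, so use the chord formula.
s = (y2 - y1) / (x2 - x1) = (3) / (5) mod 11 = 5
x3 = s^2 - x1 - x2 mod 11 = 5^2 - 5 - 10 = 10
y3 = s (x1 - x3) - y1 mod 11 = 5 * (5 - 10) - 9 = 10

P + Q = (10, 10)


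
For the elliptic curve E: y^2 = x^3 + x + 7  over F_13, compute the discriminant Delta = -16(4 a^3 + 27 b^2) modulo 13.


4 a^3 + 27 b^2 = 4*1^3 + 27*7^2 = 4 + 1323 = 1327
Delta = -16 * (1327) = -21232
Delta mod 13 = 10

Delta = 10 (mod 13)


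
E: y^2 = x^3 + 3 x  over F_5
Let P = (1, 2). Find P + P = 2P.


Doubling: s = (3 x1^2 + a) / (2 y1)
s = (3*1^2 + 3) / (2*2) mod 5 = 4
x3 = s^2 - 2 x1 mod 5 = 4^2 - 2*1 = 4
y3 = s (x1 - x3) - y1 mod 5 = 4 * (1 - 4) - 2 = 1

2P = (4, 1)


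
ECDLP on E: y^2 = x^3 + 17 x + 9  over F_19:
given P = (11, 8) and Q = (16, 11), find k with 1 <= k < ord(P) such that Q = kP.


Enumerate multiples of P until we hit Q = (16, 11):
  1P = (11, 8)
  2P = (16, 11)
Match found at i = 2.

k = 2


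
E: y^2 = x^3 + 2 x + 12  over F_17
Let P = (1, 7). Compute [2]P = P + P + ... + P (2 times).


k = 2 = 10_2 (binary, LSB first: 01)
Double-and-add from P = (1, 7):
  bit 0 = 0: acc unchanged = O
  bit 1 = 1: acc = O + (14, 9) = (14, 9)

2P = (14, 9)


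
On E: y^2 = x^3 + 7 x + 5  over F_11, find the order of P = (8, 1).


Compute successive multiples of P until we hit O:
  1P = (8, 1)
  2P = (9, 4)
  3P = (3, 3)
  4P = (5, 0)
  5P = (3, 8)
  6P = (9, 7)
  7P = (8, 10)
  8P = O

ord(P) = 8


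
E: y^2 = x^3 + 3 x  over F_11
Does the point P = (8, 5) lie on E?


Check whether y^2 = x^3 + 3 x + 0 (mod 11) for (x, y) = (8, 5).
LHS: y^2 = 5^2 mod 11 = 3
RHS: x^3 + 3 x + 0 = 8^3 + 3*8 + 0 mod 11 = 8
LHS != RHS

No, not on the curve


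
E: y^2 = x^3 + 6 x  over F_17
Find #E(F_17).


For each x in F_17, count y with y^2 = x^3 + 6 x + 0 mod 17:
  x = 0: RHS = 0, y in [0]  -> 1 point(s)
  x = 5: RHS = 2, y in [6, 11]  -> 2 point(s)
  x = 8: RHS = 16, y in [4, 13]  -> 2 point(s)
  x = 9: RHS = 1, y in [1, 16]  -> 2 point(s)
  x = 12: RHS = 15, y in [7, 10]  -> 2 point(s)
Affine points: 9. Add the point at infinity: total = 10.

#E(F_17) = 10


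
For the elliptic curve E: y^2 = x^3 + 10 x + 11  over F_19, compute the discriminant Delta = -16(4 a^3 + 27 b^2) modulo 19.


4 a^3 + 27 b^2 = 4*10^3 + 27*11^2 = 4000 + 3267 = 7267
Delta = -16 * (7267) = -116272
Delta mod 19 = 8

Delta = 8 (mod 19)


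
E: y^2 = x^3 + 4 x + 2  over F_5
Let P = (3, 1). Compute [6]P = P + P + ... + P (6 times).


k = 6 = 110_2 (binary, LSB first: 011)
Double-and-add from P = (3, 1):
  bit 0 = 0: acc unchanged = O
  bit 1 = 1: acc = O + (3, 4) = (3, 4)
  bit 2 = 1: acc = (3, 4) + (3, 1) = O

6P = O


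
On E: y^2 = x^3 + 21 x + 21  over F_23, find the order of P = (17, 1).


Compute successive multiples of P until we hit O:
  1P = (17, 1)
  2P = (15, 13)
  3P = (4, 13)
  4P = (20, 0)
  5P = (4, 10)
  6P = (15, 10)
  7P = (17, 22)
  8P = O

ord(P) = 8


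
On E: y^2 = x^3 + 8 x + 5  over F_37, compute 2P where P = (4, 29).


Doubling: s = (3 x1^2 + a) / (2 y1)
s = (3*4^2 + 8) / (2*29) mod 37 = 15
x3 = s^2 - 2 x1 mod 37 = 15^2 - 2*4 = 32
y3 = s (x1 - x3) - y1 mod 37 = 15 * (4 - 32) - 29 = 32

2P = (32, 32)


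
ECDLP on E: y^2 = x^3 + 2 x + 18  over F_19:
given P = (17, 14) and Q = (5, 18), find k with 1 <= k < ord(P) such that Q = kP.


Enumerate multiples of P until we hit Q = (5, 18):
  1P = (17, 14)
  2P = (9, 9)
  3P = (2, 12)
  4P = (5, 18)
Match found at i = 4.

k = 4


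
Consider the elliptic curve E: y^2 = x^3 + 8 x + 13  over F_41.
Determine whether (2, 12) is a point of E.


Check whether y^2 = x^3 + 8 x + 13 (mod 41) for (x, y) = (2, 12).
LHS: y^2 = 12^2 mod 41 = 21
RHS: x^3 + 8 x + 13 = 2^3 + 8*2 + 13 mod 41 = 37
LHS != RHS

No, not on the curve


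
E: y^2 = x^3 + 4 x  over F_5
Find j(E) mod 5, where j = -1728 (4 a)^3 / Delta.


Delta = -16(4 a^3 + 27 b^2) mod 5 = 4
-1728 * (4 a)^3 = -1728 * (4*4)^3 mod 5 = 2
j = 2 * 4^(-1) mod 5 = 3

j = 3 (mod 5)


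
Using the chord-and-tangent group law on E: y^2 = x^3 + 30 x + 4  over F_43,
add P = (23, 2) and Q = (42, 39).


P != Q, so use the chord formula.
s = (y2 - y1) / (x2 - x1) = (37) / (19) mod 43 = 11
x3 = s^2 - x1 - x2 mod 43 = 11^2 - 23 - 42 = 13
y3 = s (x1 - x3) - y1 mod 43 = 11 * (23 - 13) - 2 = 22

P + Q = (13, 22)


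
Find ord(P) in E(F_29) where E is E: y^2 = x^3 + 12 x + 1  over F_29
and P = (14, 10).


Compute successive multiples of P until we hit O:
  1P = (14, 10)
  2P = (2, 2)
  3P = (7, 14)
  4P = (3, 21)
  5P = (13, 18)
  6P = (8, 0)
  7P = (13, 11)
  8P = (3, 8)
  ... (continuing to 12P)
  12P = O

ord(P) = 12


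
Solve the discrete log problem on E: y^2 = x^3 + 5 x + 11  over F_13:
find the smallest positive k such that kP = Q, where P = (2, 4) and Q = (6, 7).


Enumerate multiples of P until we hit Q = (6, 7):
  1P = (2, 4)
  2P = (6, 7)
Match found at i = 2.

k = 2


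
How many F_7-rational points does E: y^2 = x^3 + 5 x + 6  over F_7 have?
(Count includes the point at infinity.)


For each x in F_7, count y with y^2 = x^3 + 5 x + 6 mod 7:
  x = 5: RHS = 2, y in [3, 4]  -> 2 point(s)
  x = 6: RHS = 0, y in [0]  -> 1 point(s)
Affine points: 3. Add the point at infinity: total = 4.

#E(F_7) = 4


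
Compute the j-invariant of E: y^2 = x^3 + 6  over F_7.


Delta = -16(4 a^3 + 27 b^2) mod 7 = 2
-1728 * (4 a)^3 = -1728 * (4*0)^3 mod 7 = 0
j = 0 * 2^(-1) mod 7 = 0

j = 0 (mod 7)


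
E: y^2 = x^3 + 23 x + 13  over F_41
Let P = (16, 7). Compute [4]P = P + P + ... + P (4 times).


k = 4 = 100_2 (binary, LSB first: 001)
Double-and-add from P = (16, 7):
  bit 0 = 0: acc unchanged = O
  bit 1 = 0: acc unchanged = O
  bit 2 = 1: acc = O + (23, 32) = (23, 32)

4P = (23, 32)


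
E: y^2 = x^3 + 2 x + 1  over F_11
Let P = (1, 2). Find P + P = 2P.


Doubling: s = (3 x1^2 + a) / (2 y1)
s = (3*1^2 + 2) / (2*2) mod 11 = 4
x3 = s^2 - 2 x1 mod 11 = 4^2 - 2*1 = 3
y3 = s (x1 - x3) - y1 mod 11 = 4 * (1 - 3) - 2 = 1

2P = (3, 1)


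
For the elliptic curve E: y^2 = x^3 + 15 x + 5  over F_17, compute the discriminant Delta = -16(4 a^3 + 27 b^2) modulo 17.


4 a^3 + 27 b^2 = 4*15^3 + 27*5^2 = 13500 + 675 = 14175
Delta = -16 * (14175) = -226800
Delta mod 17 = 14

Delta = 14 (mod 17)


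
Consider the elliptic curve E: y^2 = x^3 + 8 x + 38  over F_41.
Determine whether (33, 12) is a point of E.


Check whether y^2 = x^3 + 8 x + 38 (mod 41) for (x, y) = (33, 12).
LHS: y^2 = 12^2 mod 41 = 21
RHS: x^3 + 8 x + 38 = 33^3 + 8*33 + 38 mod 41 = 36
LHS != RHS

No, not on the curve


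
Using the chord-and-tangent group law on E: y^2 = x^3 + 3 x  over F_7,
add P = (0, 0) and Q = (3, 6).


P != Q, so use the chord formula.
s = (y2 - y1) / (x2 - x1) = (6) / (3) mod 7 = 2
x3 = s^2 - x1 - x2 mod 7 = 2^2 - 0 - 3 = 1
y3 = s (x1 - x3) - y1 mod 7 = 2 * (0 - 1) - 0 = 5

P + Q = (1, 5)


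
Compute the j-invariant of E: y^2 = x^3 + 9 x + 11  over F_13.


Delta = -16(4 a^3 + 27 b^2) mod 13 = 2
-1728 * (4 a)^3 = -1728 * (4*9)^3 mod 13 = 12
j = 12 * 2^(-1) mod 13 = 6

j = 6 (mod 13)


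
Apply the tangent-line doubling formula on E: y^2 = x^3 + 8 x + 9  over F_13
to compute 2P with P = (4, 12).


Doubling: s = (3 x1^2 + a) / (2 y1)
s = (3*4^2 + 8) / (2*12) mod 13 = 11
x3 = s^2 - 2 x1 mod 13 = 11^2 - 2*4 = 9
y3 = s (x1 - x3) - y1 mod 13 = 11 * (4 - 9) - 12 = 11

2P = (9, 11)


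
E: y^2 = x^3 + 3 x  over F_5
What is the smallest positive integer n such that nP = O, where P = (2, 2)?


Compute successive multiples of P until we hit O:
  1P = (2, 2)
  2P = (1, 3)
  3P = (3, 4)
  4P = (4, 4)
  5P = (0, 0)
  6P = (4, 1)
  7P = (3, 1)
  8P = (1, 2)
  ... (continuing to 10P)
  10P = O

ord(P) = 10


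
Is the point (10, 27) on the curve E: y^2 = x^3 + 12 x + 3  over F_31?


Check whether y^2 = x^3 + 12 x + 3 (mod 31) for (x, y) = (10, 27).
LHS: y^2 = 27^2 mod 31 = 16
RHS: x^3 + 12 x + 3 = 10^3 + 12*10 + 3 mod 31 = 7
LHS != RHS

No, not on the curve


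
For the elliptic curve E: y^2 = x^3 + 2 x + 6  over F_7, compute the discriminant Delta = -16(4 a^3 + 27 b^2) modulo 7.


4 a^3 + 27 b^2 = 4*2^3 + 27*6^2 = 32 + 972 = 1004
Delta = -16 * (1004) = -16064
Delta mod 7 = 1

Delta = 1 (mod 7)


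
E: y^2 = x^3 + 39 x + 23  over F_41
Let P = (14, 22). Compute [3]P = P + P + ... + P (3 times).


k = 3 = 11_2 (binary, LSB first: 11)
Double-and-add from P = (14, 22):
  bit 0 = 1: acc = O + (14, 22) = (14, 22)
  bit 1 = 1: acc = (14, 22) + (29, 0) = (14, 19)

3P = (14, 19)


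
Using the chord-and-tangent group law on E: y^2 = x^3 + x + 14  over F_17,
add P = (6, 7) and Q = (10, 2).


P != Q, so use the chord formula.
s = (y2 - y1) / (x2 - x1) = (12) / (4) mod 17 = 3
x3 = s^2 - x1 - x2 mod 17 = 3^2 - 6 - 10 = 10
y3 = s (x1 - x3) - y1 mod 17 = 3 * (6 - 10) - 7 = 15

P + Q = (10, 15)


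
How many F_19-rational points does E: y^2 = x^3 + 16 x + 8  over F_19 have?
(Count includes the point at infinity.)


For each x in F_19, count y with y^2 = x^3 + 16 x + 8 mod 19:
  x = 1: RHS = 6, y in [5, 14]  -> 2 point(s)
  x = 3: RHS = 7, y in [8, 11]  -> 2 point(s)
  x = 5: RHS = 4, y in [2, 17]  -> 2 point(s)
  x = 6: RHS = 16, y in [4, 15]  -> 2 point(s)
  x = 7: RHS = 7, y in [8, 11]  -> 2 point(s)
  x = 9: RHS = 7, y in [8, 11]  -> 2 point(s)
  x = 10: RHS = 9, y in [3, 16]  -> 2 point(s)
  x = 12: RHS = 9, y in [3, 16]  -> 2 point(s)
  x = 13: RHS = 0, y in [0]  -> 1 point(s)
  x = 16: RHS = 9, y in [3, 16]  -> 2 point(s)
  x = 17: RHS = 6, y in [5, 14]  -> 2 point(s)
Affine points: 21. Add the point at infinity: total = 22.

#E(F_19) = 22


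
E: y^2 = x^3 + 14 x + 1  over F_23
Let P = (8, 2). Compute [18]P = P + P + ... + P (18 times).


k = 18 = 10010_2 (binary, LSB first: 01001)
Double-and-add from P = (8, 2):
  bit 0 = 0: acc unchanged = O
  bit 1 = 1: acc = O + (20, 1) = (20, 1)
  bit 2 = 0: acc unchanged = (20, 1)
  bit 3 = 0: acc unchanged = (20, 1)
  bit 4 = 1: acc = (20, 1) + (3, 22) = (18, 6)

18P = (18, 6)


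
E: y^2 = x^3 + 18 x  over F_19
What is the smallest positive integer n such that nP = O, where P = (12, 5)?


Compute successive multiples of P until we hit O:
  1P = (12, 5)
  2P = (6, 18)
  3P = (2, 5)
  4P = (5, 14)
  5P = (18, 0)
  6P = (5, 5)
  7P = (2, 14)
  8P = (6, 1)
  ... (continuing to 10P)
  10P = O

ord(P) = 10


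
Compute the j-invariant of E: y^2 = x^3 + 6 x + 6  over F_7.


Delta = -16(4 a^3 + 27 b^2) mod 7 = 3
-1728 * (4 a)^3 = -1728 * (4*6)^3 mod 7 = 6
j = 6 * 3^(-1) mod 7 = 2

j = 2 (mod 7)


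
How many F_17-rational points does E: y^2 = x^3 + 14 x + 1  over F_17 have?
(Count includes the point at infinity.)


For each x in F_17, count y with y^2 = x^3 + 14 x + 1 mod 17:
  x = 0: RHS = 1, y in [1, 16]  -> 2 point(s)
  x = 1: RHS = 16, y in [4, 13]  -> 2 point(s)
  x = 3: RHS = 2, y in [6, 11]  -> 2 point(s)
  x = 4: RHS = 2, y in [6, 11]  -> 2 point(s)
  x = 5: RHS = 9, y in [3, 14]  -> 2 point(s)
  x = 7: RHS = 0, y in [0]  -> 1 point(s)
  x = 8: RHS = 13, y in [8, 9]  -> 2 point(s)
  x = 10: RHS = 2, y in [6, 11]  -> 2 point(s)
  x = 13: RHS = 0, y in [0]  -> 1 point(s)
  x = 14: RHS = 0, y in [0]  -> 1 point(s)
  x = 15: RHS = 16, y in [4, 13]  -> 2 point(s)
Affine points: 19. Add the point at infinity: total = 20.

#E(F_17) = 20


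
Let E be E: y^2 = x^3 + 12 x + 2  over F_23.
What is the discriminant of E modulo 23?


4 a^3 + 27 b^2 = 4*12^3 + 27*2^2 = 6912 + 108 = 7020
Delta = -16 * (7020) = -112320
Delta mod 23 = 12

Delta = 12 (mod 23)


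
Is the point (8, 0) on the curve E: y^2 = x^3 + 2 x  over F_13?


Check whether y^2 = x^3 + 2 x + 0 (mod 13) for (x, y) = (8, 0).
LHS: y^2 = 0^2 mod 13 = 0
RHS: x^3 + 2 x + 0 = 8^3 + 2*8 + 0 mod 13 = 8
LHS != RHS

No, not on the curve


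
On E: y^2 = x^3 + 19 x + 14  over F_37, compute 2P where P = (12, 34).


Doubling: s = (3 x1^2 + a) / (2 y1)
s = (3*12^2 + 19) / (2*34) mod 37 = 5
x3 = s^2 - 2 x1 mod 37 = 5^2 - 2*12 = 1
y3 = s (x1 - x3) - y1 mod 37 = 5 * (12 - 1) - 34 = 21

2P = (1, 21)


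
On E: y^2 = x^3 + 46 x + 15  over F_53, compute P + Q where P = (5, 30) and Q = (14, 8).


P != Q, so use the chord formula.
s = (y2 - y1) / (x2 - x1) = (31) / (9) mod 53 = 27
x3 = s^2 - x1 - x2 mod 53 = 27^2 - 5 - 14 = 21
y3 = s (x1 - x3) - y1 mod 53 = 27 * (5 - 21) - 30 = 15

P + Q = (21, 15)


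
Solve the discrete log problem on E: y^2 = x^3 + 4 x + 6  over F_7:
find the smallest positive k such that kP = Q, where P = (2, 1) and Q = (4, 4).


Enumerate multiples of P until we hit Q = (4, 4):
  1P = (2, 1)
  2P = (4, 4)
Match found at i = 2.

k = 2


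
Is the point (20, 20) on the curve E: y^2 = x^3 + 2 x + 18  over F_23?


Check whether y^2 = x^3 + 2 x + 18 (mod 23) for (x, y) = (20, 20).
LHS: y^2 = 20^2 mod 23 = 9
RHS: x^3 + 2 x + 18 = 20^3 + 2*20 + 18 mod 23 = 8
LHS != RHS

No, not on the curve


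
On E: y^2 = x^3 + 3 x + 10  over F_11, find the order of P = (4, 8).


Compute successive multiples of P until we hit O:
  1P = (4, 8)
  2P = (1, 5)
  3P = (7, 0)
  4P = (1, 6)
  5P = (4, 3)
  6P = O

ord(P) = 6


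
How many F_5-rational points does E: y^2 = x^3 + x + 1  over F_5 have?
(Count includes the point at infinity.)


For each x in F_5, count y with y^2 = x^3 + 1 x + 1 mod 5:
  x = 0: RHS = 1, y in [1, 4]  -> 2 point(s)
  x = 2: RHS = 1, y in [1, 4]  -> 2 point(s)
  x = 3: RHS = 1, y in [1, 4]  -> 2 point(s)
  x = 4: RHS = 4, y in [2, 3]  -> 2 point(s)
Affine points: 8. Add the point at infinity: total = 9.

#E(F_5) = 9


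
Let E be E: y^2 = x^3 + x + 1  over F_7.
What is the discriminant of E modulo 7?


4 a^3 + 27 b^2 = 4*1^3 + 27*1^2 = 4 + 27 = 31
Delta = -16 * (31) = -496
Delta mod 7 = 1

Delta = 1 (mod 7)


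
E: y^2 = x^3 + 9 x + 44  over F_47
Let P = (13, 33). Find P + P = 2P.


Doubling: s = (3 x1^2 + a) / (2 y1)
s = (3*13^2 + 9) / (2*33) mod 47 = 42
x3 = s^2 - 2 x1 mod 47 = 42^2 - 2*13 = 46
y3 = s (x1 - x3) - y1 mod 47 = 42 * (13 - 46) - 33 = 38

2P = (46, 38)


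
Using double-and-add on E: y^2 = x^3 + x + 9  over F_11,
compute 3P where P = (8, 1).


k = 3 = 11_2 (binary, LSB first: 11)
Double-and-add from P = (8, 1):
  bit 0 = 1: acc = O + (8, 1) = (8, 1)
  bit 1 = 1: acc = (8, 1) + (4, 0) = (8, 10)

3P = (8, 10)


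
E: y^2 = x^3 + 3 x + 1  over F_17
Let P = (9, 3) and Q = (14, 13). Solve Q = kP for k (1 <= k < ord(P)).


Enumerate multiples of P until we hit Q = (14, 13):
  1P = (9, 3)
  2P = (14, 13)
Match found at i = 2.

k = 2


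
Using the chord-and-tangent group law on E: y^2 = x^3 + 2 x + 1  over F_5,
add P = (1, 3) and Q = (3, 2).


P != Q, so use the chord formula.
s = (y2 - y1) / (x2 - x1) = (4) / (2) mod 5 = 2
x3 = s^2 - x1 - x2 mod 5 = 2^2 - 1 - 3 = 0
y3 = s (x1 - x3) - y1 mod 5 = 2 * (1 - 0) - 3 = 4

P + Q = (0, 4)


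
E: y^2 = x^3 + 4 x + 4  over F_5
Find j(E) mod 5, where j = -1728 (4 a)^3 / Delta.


Delta = -16(4 a^3 + 27 b^2) mod 5 = 2
-1728 * (4 a)^3 = -1728 * (4*4)^3 mod 5 = 2
j = 2 * 2^(-1) mod 5 = 1

j = 1 (mod 5)


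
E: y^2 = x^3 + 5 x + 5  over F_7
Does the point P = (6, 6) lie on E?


Check whether y^2 = x^3 + 5 x + 5 (mod 7) for (x, y) = (6, 6).
LHS: y^2 = 6^2 mod 7 = 1
RHS: x^3 + 5 x + 5 = 6^3 + 5*6 + 5 mod 7 = 6
LHS != RHS

No, not on the curve


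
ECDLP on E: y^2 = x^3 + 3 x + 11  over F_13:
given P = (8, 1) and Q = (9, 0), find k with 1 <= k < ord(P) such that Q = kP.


Enumerate multiples of P until we hit Q = (9, 0):
  1P = (8, 1)
  2P = (10, 12)
  3P = (9, 0)
Match found at i = 3.

k = 3


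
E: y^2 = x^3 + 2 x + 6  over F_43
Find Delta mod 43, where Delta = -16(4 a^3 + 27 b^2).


4 a^3 + 27 b^2 = 4*2^3 + 27*6^2 = 32 + 972 = 1004
Delta = -16 * (1004) = -16064
Delta mod 43 = 18

Delta = 18 (mod 43)


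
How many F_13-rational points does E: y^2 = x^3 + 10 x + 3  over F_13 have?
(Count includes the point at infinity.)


For each x in F_13, count y with y^2 = x^3 + 10 x + 3 mod 13:
  x = 0: RHS = 3, y in [4, 9]  -> 2 point(s)
  x = 1: RHS = 1, y in [1, 12]  -> 2 point(s)
  x = 4: RHS = 3, y in [4, 9]  -> 2 point(s)
  x = 5: RHS = 9, y in [3, 10]  -> 2 point(s)
  x = 7: RHS = 0, y in [0]  -> 1 point(s)
  x = 8: RHS = 10, y in [6, 7]  -> 2 point(s)
  x = 9: RHS = 3, y in [4, 9]  -> 2 point(s)
  x = 11: RHS = 1, y in [1, 12]  -> 2 point(s)
Affine points: 15. Add the point at infinity: total = 16.

#E(F_13) = 16


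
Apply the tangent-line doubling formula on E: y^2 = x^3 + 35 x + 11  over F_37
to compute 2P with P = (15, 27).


Doubling: s = (3 x1^2 + a) / (2 y1)
s = (3*15^2 + 35) / (2*27) mod 37 = 20
x3 = s^2 - 2 x1 mod 37 = 20^2 - 2*15 = 0
y3 = s (x1 - x3) - y1 mod 37 = 20 * (15 - 0) - 27 = 14

2P = (0, 14)


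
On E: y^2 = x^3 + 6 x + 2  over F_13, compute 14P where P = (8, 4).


k = 14 = 1110_2 (binary, LSB first: 0111)
Double-and-add from P = (8, 4):
  bit 0 = 0: acc unchanged = O
  bit 1 = 1: acc = O + (1, 10) = (1, 10)
  bit 2 = 1: acc = (1, 10) + (10, 10) = (2, 3)
  bit 3 = 1: acc = (2, 3) + (7, 6) = (8, 9)

14P = (8, 9)


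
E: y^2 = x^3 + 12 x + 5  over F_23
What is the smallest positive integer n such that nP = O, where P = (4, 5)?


Compute successive multiples of P until we hit O:
  1P = (4, 5)
  2P = (5, 12)
  3P = (17, 19)
  4P = (15, 15)
  5P = (13, 14)
  6P = (7, 15)
  7P = (18, 2)
  8P = (19, 13)
  ... (continuing to 19P)
  19P = O

ord(P) = 19


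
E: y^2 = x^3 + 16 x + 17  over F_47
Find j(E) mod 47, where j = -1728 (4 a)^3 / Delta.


Delta = -16(4 a^3 + 27 b^2) mod 47 = 6
-1728 * (4 a)^3 = -1728 * (4*16)^3 mod 47 = 40
j = 40 * 6^(-1) mod 47 = 38

j = 38 (mod 47)


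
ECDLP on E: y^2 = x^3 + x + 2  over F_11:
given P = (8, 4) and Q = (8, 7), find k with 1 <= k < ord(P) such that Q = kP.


Enumerate multiples of P until we hit Q = (8, 7):
  1P = (8, 4)
  2P = (10, 0)
  3P = (8, 7)
Match found at i = 3.

k = 3


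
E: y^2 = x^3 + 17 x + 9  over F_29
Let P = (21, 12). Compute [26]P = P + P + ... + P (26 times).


k = 26 = 11010_2 (binary, LSB first: 01011)
Double-and-add from P = (21, 12):
  bit 0 = 0: acc unchanged = O
  bit 1 = 1: acc = O + (7, 6) = (7, 6)
  bit 2 = 0: acc unchanged = (7, 6)
  bit 3 = 1: acc = (7, 6) + (25, 15) = (19, 17)
  bit 4 = 1: acc = (19, 17) + (28, 22) = (2, 15)

26P = (2, 15)


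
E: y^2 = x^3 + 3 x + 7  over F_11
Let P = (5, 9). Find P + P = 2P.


Doubling: s = (3 x1^2 + a) / (2 y1)
s = (3*5^2 + 3) / (2*9) mod 11 = 8
x3 = s^2 - 2 x1 mod 11 = 8^2 - 2*5 = 10
y3 = s (x1 - x3) - y1 mod 11 = 8 * (5 - 10) - 9 = 6

2P = (10, 6)


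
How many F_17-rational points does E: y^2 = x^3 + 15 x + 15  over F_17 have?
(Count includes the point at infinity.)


For each x in F_17, count y with y^2 = x^3 + 15 x + 15 mod 17:
  x = 0: RHS = 15, y in [7, 10]  -> 2 point(s)
  x = 2: RHS = 2, y in [6, 11]  -> 2 point(s)
  x = 3: RHS = 2, y in [6, 11]  -> 2 point(s)
  x = 6: RHS = 15, y in [7, 10]  -> 2 point(s)
  x = 7: RHS = 4, y in [2, 15]  -> 2 point(s)
  x = 8: RHS = 1, y in [1, 16]  -> 2 point(s)
  x = 10: RHS = 9, y in [3, 14]  -> 2 point(s)
  x = 11: RHS = 15, y in [7, 10]  -> 2 point(s)
  x = 12: RHS = 2, y in [6, 11]  -> 2 point(s)
  x = 16: RHS = 16, y in [4, 13]  -> 2 point(s)
Affine points: 20. Add the point at infinity: total = 21.

#E(F_17) = 21


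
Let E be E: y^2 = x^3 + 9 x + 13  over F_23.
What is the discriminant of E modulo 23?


4 a^3 + 27 b^2 = 4*9^3 + 27*13^2 = 2916 + 4563 = 7479
Delta = -16 * (7479) = -119664
Delta mod 23 = 5

Delta = 5 (mod 23)


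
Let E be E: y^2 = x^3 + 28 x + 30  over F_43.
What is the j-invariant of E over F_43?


Delta = -16(4 a^3 + 27 b^2) mod 43 = 17
-1728 * (4 a)^3 = -1728 * (4*28)^3 mod 43 = 2
j = 2 * 17^(-1) mod 43 = 33

j = 33 (mod 43)


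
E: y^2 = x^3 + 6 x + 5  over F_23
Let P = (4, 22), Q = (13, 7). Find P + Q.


P != Q, so use the chord formula.
s = (y2 - y1) / (x2 - x1) = (8) / (9) mod 23 = 6
x3 = s^2 - x1 - x2 mod 23 = 6^2 - 4 - 13 = 19
y3 = s (x1 - x3) - y1 mod 23 = 6 * (4 - 19) - 22 = 3

P + Q = (19, 3)


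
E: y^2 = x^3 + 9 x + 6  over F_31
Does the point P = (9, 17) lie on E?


Check whether y^2 = x^3 + 9 x + 6 (mod 31) for (x, y) = (9, 17).
LHS: y^2 = 17^2 mod 31 = 10
RHS: x^3 + 9 x + 6 = 9^3 + 9*9 + 6 mod 31 = 10
LHS = RHS

Yes, on the curve


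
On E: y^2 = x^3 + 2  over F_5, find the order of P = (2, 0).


Compute successive multiples of P until we hit O:
  1P = (2, 0)
  2P = O

ord(P) = 2


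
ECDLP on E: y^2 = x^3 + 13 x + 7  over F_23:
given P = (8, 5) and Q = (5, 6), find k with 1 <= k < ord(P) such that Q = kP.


Enumerate multiples of P until we hit Q = (5, 6):
  1P = (8, 5)
  2P = (19, 11)
  3P = (2, 15)
  4P = (3, 2)
  5P = (5, 6)
Match found at i = 5.

k = 5


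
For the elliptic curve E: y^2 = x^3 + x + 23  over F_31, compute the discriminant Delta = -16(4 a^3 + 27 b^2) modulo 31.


4 a^3 + 27 b^2 = 4*1^3 + 27*23^2 = 4 + 14283 = 14287
Delta = -16 * (14287) = -228592
Delta mod 31 = 2

Delta = 2 (mod 31)


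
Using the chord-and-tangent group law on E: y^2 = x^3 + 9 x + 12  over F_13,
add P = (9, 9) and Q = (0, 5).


P != Q, so use the chord formula.
s = (y2 - y1) / (x2 - x1) = (9) / (4) mod 13 = 12
x3 = s^2 - x1 - x2 mod 13 = 12^2 - 9 - 0 = 5
y3 = s (x1 - x3) - y1 mod 13 = 12 * (9 - 5) - 9 = 0

P + Q = (5, 0)


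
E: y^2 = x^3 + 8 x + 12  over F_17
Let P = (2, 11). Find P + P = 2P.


Doubling: s = (3 x1^2 + a) / (2 y1)
s = (3*2^2 + 8) / (2*11) mod 17 = 4
x3 = s^2 - 2 x1 mod 17 = 4^2 - 2*2 = 12
y3 = s (x1 - x3) - y1 mod 17 = 4 * (2 - 12) - 11 = 0

2P = (12, 0)


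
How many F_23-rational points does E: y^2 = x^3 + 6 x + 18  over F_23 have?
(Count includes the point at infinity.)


For each x in F_23, count y with y^2 = x^3 + 6 x + 18 mod 23:
  x = 0: RHS = 18, y in [8, 15]  -> 2 point(s)
  x = 1: RHS = 2, y in [5, 18]  -> 2 point(s)
  x = 5: RHS = 12, y in [9, 14]  -> 2 point(s)
  x = 7: RHS = 12, y in [9, 14]  -> 2 point(s)
  x = 8: RHS = 3, y in [7, 16]  -> 2 point(s)
  x = 11: RHS = 12, y in [9, 14]  -> 2 point(s)
  x = 12: RHS = 1, y in [1, 22]  -> 2 point(s)
  x = 13: RHS = 16, y in [4, 19]  -> 2 point(s)
  x = 16: RHS = 1, y in [1, 22]  -> 2 point(s)
  x = 18: RHS = 1, y in [1, 22]  -> 2 point(s)
Affine points: 20. Add the point at infinity: total = 21.

#E(F_23) = 21


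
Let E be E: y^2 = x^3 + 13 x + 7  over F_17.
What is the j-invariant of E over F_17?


Delta = -16(4 a^3 + 27 b^2) mod 17 = 13
-1728 * (4 a)^3 = -1728 * (4*13)^3 mod 17 = 6
j = 6 * 13^(-1) mod 17 = 7

j = 7 (mod 17)


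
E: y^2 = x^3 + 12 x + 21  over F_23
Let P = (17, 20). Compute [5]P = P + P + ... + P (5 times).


k = 5 = 101_2 (binary, LSB first: 101)
Double-and-add from P = (17, 20):
  bit 0 = 1: acc = O + (17, 20) = (17, 20)
  bit 1 = 0: acc unchanged = (17, 20)
  bit 2 = 1: acc = (17, 20) + (16, 10) = (21, 9)

5P = (21, 9)


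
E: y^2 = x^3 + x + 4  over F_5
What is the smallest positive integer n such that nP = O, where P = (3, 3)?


Compute successive multiples of P until we hit O:
  1P = (3, 3)
  2P = (3, 2)
  3P = O

ord(P) = 3


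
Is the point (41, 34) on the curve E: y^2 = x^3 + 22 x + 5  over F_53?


Check whether y^2 = x^3 + 22 x + 5 (mod 53) for (x, y) = (41, 34).
LHS: y^2 = 34^2 mod 53 = 43
RHS: x^3 + 22 x + 5 = 41^3 + 22*41 + 5 mod 53 = 27
LHS != RHS

No, not on the curve


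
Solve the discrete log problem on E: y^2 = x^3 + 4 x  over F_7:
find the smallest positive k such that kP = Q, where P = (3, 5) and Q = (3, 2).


Enumerate multiples of P until we hit Q = (3, 2):
  1P = (3, 5)
  2P = (2, 3)
  3P = (6, 3)
  4P = (0, 0)
  5P = (6, 4)
  6P = (2, 4)
  7P = (3, 2)
Match found at i = 7.

k = 7


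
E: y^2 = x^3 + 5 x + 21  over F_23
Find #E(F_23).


For each x in F_23, count y with y^2 = x^3 + 5 x + 21 mod 23:
  x = 1: RHS = 4, y in [2, 21]  -> 2 point(s)
  x = 2: RHS = 16, y in [4, 19]  -> 2 point(s)
  x = 4: RHS = 13, y in [6, 17]  -> 2 point(s)
  x = 7: RHS = 8, y in [10, 13]  -> 2 point(s)
  x = 9: RHS = 13, y in [6, 17]  -> 2 point(s)
  x = 10: RHS = 13, y in [6, 17]  -> 2 point(s)
  x = 11: RHS = 4, y in [2, 21]  -> 2 point(s)
  x = 13: RHS = 6, y in [11, 12]  -> 2 point(s)
  x = 14: RHS = 6, y in [11, 12]  -> 2 point(s)
  x = 18: RHS = 9, y in [3, 20]  -> 2 point(s)
  x = 19: RHS = 6, y in [11, 12]  -> 2 point(s)
  x = 20: RHS = 2, y in [5, 18]  -> 2 point(s)
  x = 21: RHS = 3, y in [7, 16]  -> 2 point(s)
Affine points: 26. Add the point at infinity: total = 27.

#E(F_23) = 27


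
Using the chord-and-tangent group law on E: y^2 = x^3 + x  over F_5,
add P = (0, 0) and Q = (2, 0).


P != Q, so use the chord formula.
s = (y2 - y1) / (x2 - x1) = (0) / (2) mod 5 = 0
x3 = s^2 - x1 - x2 mod 5 = 0^2 - 0 - 2 = 3
y3 = s (x1 - x3) - y1 mod 5 = 0 * (0 - 3) - 0 = 0

P + Q = (3, 0)


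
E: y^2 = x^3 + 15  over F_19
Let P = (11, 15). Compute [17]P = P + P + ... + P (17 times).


k = 17 = 10001_2 (binary, LSB first: 10001)
Double-and-add from P = (11, 15):
  bit 0 = 1: acc = O + (11, 15) = (11, 15)
  bit 1 = 0: acc unchanged = (11, 15)
  bit 2 = 0: acc unchanged = (11, 15)
  bit 3 = 0: acc unchanged = (11, 15)
  bit 4 = 1: acc = (11, 15) + (2, 17) = (3, 17)

17P = (3, 17)


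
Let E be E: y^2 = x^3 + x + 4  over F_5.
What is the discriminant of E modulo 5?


4 a^3 + 27 b^2 = 4*1^3 + 27*4^2 = 4 + 432 = 436
Delta = -16 * (436) = -6976
Delta mod 5 = 4

Delta = 4 (mod 5)


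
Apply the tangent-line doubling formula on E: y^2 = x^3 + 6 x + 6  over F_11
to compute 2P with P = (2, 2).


Doubling: s = (3 x1^2 + a) / (2 y1)
s = (3*2^2 + 6) / (2*2) mod 11 = 10
x3 = s^2 - 2 x1 mod 11 = 10^2 - 2*2 = 8
y3 = s (x1 - x3) - y1 mod 11 = 10 * (2 - 8) - 2 = 4

2P = (8, 4)


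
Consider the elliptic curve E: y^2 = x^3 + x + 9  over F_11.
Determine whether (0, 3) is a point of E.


Check whether y^2 = x^3 + 1 x + 9 (mod 11) for (x, y) = (0, 3).
LHS: y^2 = 3^2 mod 11 = 9
RHS: x^3 + 1 x + 9 = 0^3 + 1*0 + 9 mod 11 = 9
LHS = RHS

Yes, on the curve


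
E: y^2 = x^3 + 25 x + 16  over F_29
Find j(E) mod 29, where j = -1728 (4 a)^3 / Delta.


Delta = -16(4 a^3 + 27 b^2) mod 29 = 21
-1728 * (4 a)^3 = -1728 * (4*25)^3 mod 29 = 3
j = 3 * 21^(-1) mod 29 = 25

j = 25 (mod 29)


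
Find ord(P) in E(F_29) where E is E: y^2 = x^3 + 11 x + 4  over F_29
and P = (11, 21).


Compute successive multiples of P until we hit O:
  1P = (11, 21)
  2P = (11, 8)
  3P = O

ord(P) = 3


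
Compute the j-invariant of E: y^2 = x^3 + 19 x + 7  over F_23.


Delta = -16(4 a^3 + 27 b^2) mod 23 = 17
-1728 * (4 a)^3 = -1728 * (4*19)^3 mod 23 = 6
j = 6 * 17^(-1) mod 23 = 22

j = 22 (mod 23)


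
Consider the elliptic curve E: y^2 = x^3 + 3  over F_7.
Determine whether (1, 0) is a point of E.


Check whether y^2 = x^3 + 0 x + 3 (mod 7) for (x, y) = (1, 0).
LHS: y^2 = 0^2 mod 7 = 0
RHS: x^3 + 0 x + 3 = 1^3 + 0*1 + 3 mod 7 = 4
LHS != RHS

No, not on the curve


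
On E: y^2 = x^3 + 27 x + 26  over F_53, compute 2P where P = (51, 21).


Doubling: s = (3 x1^2 + a) / (2 y1)
s = (3*51^2 + 27) / (2*21) mod 53 = 35
x3 = s^2 - 2 x1 mod 53 = 35^2 - 2*51 = 10
y3 = s (x1 - x3) - y1 mod 53 = 35 * (51 - 10) - 21 = 36

2P = (10, 36)


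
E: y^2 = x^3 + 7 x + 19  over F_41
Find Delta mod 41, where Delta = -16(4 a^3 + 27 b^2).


4 a^3 + 27 b^2 = 4*7^3 + 27*19^2 = 1372 + 9747 = 11119
Delta = -16 * (11119) = -177904
Delta mod 41 = 36

Delta = 36 (mod 41)


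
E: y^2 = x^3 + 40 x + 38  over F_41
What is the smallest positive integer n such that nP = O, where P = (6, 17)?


Compute successive multiples of P until we hit O:
  1P = (6, 17)
  2P = (20, 33)
  3P = (23, 28)
  4P = (11, 28)
  5P = (19, 20)
  6P = (26, 32)
  7P = (7, 13)
  8P = (3, 12)
  ... (continuing to 44P)
  44P = O

ord(P) = 44


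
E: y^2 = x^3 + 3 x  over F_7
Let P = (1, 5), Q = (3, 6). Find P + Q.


P != Q, so use the chord formula.
s = (y2 - y1) / (x2 - x1) = (1) / (2) mod 7 = 4
x3 = s^2 - x1 - x2 mod 7 = 4^2 - 1 - 3 = 5
y3 = s (x1 - x3) - y1 mod 7 = 4 * (1 - 5) - 5 = 0

P + Q = (5, 0)


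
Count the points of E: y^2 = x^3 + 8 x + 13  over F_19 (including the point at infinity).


For each x in F_19, count y with y^2 = x^3 + 8 x + 13 mod 19:
  x = 3: RHS = 7, y in [8, 11]  -> 2 point(s)
  x = 5: RHS = 7, y in [8, 11]  -> 2 point(s)
  x = 6: RHS = 11, y in [7, 12]  -> 2 point(s)
  x = 8: RHS = 0, y in [0]  -> 1 point(s)
  x = 9: RHS = 16, y in [4, 15]  -> 2 point(s)
  x = 11: RHS = 7, y in [8, 11]  -> 2 point(s)
  x = 14: RHS = 0, y in [0]  -> 1 point(s)
  x = 16: RHS = 0, y in [0]  -> 1 point(s)
  x = 18: RHS = 4, y in [2, 17]  -> 2 point(s)
Affine points: 15. Add the point at infinity: total = 16.

#E(F_19) = 16


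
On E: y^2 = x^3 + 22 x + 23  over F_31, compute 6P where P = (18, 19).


k = 6 = 110_2 (binary, LSB first: 011)
Double-and-add from P = (18, 19):
  bit 0 = 0: acc unchanged = O
  bit 1 = 1: acc = O + (9, 19) = (9, 19)
  bit 2 = 1: acc = (9, 19) + (17, 28) = (30, 0)

6P = (30, 0)


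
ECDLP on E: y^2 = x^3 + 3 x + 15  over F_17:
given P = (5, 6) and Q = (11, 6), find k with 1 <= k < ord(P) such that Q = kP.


Enumerate multiples of P until we hit Q = (11, 6):
  1P = (5, 6)
  2P = (11, 6)
Match found at i = 2.

k = 2


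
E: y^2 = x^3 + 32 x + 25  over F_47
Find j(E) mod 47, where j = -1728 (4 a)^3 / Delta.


Delta = -16(4 a^3 + 27 b^2) mod 47 = 3
-1728 * (4 a)^3 = -1728 * (4*32)^3 mod 47 = 38
j = 38 * 3^(-1) mod 47 = 44

j = 44 (mod 47)


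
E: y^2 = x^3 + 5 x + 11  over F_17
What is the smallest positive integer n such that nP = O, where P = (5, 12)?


Compute successive multiples of P until we hit O:
  1P = (5, 12)
  2P = (3, 6)
  3P = (1, 0)
  4P = (3, 11)
  5P = (5, 5)
  6P = O

ord(P) = 6


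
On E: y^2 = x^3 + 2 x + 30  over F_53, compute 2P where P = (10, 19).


Doubling: s = (3 x1^2 + a) / (2 y1)
s = (3*10^2 + 2) / (2*19) mod 53 = 47
x3 = s^2 - 2 x1 mod 53 = 47^2 - 2*10 = 16
y3 = s (x1 - x3) - y1 mod 53 = 47 * (10 - 16) - 19 = 17

2P = (16, 17)


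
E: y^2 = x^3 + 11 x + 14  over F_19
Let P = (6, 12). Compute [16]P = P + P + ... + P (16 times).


k = 16 = 10000_2 (binary, LSB first: 00001)
Double-and-add from P = (6, 12):
  bit 0 = 0: acc unchanged = O
  bit 1 = 0: acc unchanged = O
  bit 2 = 0: acc unchanged = O
  bit 3 = 0: acc unchanged = O
  bit 4 = 1: acc = O + (9, 14) = (9, 14)

16P = (9, 14)


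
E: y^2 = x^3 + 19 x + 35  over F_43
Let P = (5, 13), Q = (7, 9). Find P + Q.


P != Q, so use the chord formula.
s = (y2 - y1) / (x2 - x1) = (39) / (2) mod 43 = 41
x3 = s^2 - x1 - x2 mod 43 = 41^2 - 5 - 7 = 35
y3 = s (x1 - x3) - y1 mod 43 = 41 * (5 - 35) - 13 = 4

P + Q = (35, 4)


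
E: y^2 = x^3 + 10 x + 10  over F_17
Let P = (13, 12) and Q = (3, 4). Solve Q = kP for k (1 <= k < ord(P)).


Enumerate multiples of P until we hit Q = (3, 4):
  1P = (13, 12)
  2P = (9, 9)
  3P = (3, 4)
Match found at i = 3.

k = 3


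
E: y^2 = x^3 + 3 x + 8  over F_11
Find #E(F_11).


For each x in F_11, count y with y^2 = x^3 + 3 x + 8 mod 11:
  x = 1: RHS = 1, y in [1, 10]  -> 2 point(s)
  x = 2: RHS = 0, y in [0]  -> 1 point(s)
  x = 3: RHS = 0, y in [0]  -> 1 point(s)
  x = 5: RHS = 5, y in [4, 7]  -> 2 point(s)
  x = 6: RHS = 0, y in [0]  -> 1 point(s)
  x = 7: RHS = 9, y in [3, 8]  -> 2 point(s)
  x = 8: RHS = 5, y in [4, 7]  -> 2 point(s)
  x = 9: RHS = 5, y in [4, 7]  -> 2 point(s)
  x = 10: RHS = 4, y in [2, 9]  -> 2 point(s)
Affine points: 15. Add the point at infinity: total = 16.

#E(F_11) = 16


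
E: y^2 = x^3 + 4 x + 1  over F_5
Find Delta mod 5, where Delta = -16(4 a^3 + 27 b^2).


4 a^3 + 27 b^2 = 4*4^3 + 27*1^2 = 256 + 27 = 283
Delta = -16 * (283) = -4528
Delta mod 5 = 2

Delta = 2 (mod 5)


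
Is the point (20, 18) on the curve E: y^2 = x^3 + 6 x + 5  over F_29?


Check whether y^2 = x^3 + 6 x + 5 (mod 29) for (x, y) = (20, 18).
LHS: y^2 = 18^2 mod 29 = 5
RHS: x^3 + 6 x + 5 = 20^3 + 6*20 + 5 mod 29 = 5
LHS = RHS

Yes, on the curve


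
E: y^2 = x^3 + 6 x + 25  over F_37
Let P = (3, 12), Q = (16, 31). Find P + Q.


P != Q, so use the chord formula.
s = (y2 - y1) / (x2 - x1) = (19) / (13) mod 37 = 10
x3 = s^2 - x1 - x2 mod 37 = 10^2 - 3 - 16 = 7
y3 = s (x1 - x3) - y1 mod 37 = 10 * (3 - 7) - 12 = 22

P + Q = (7, 22)
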